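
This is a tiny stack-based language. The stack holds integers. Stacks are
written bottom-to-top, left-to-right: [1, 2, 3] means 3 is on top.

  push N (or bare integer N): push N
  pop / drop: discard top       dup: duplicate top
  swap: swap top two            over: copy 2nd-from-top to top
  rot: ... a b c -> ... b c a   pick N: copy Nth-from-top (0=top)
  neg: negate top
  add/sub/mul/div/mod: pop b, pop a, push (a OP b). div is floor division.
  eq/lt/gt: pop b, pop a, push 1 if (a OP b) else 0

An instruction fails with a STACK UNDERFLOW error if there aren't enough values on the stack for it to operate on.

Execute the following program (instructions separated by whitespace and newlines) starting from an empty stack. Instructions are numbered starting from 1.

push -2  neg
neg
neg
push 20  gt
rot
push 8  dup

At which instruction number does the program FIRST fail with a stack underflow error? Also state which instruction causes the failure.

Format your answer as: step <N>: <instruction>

Step 1 ('push -2'): stack = [-2], depth = 1
Step 2 ('neg'): stack = [2], depth = 1
Step 3 ('neg'): stack = [-2], depth = 1
Step 4 ('neg'): stack = [2], depth = 1
Step 5 ('push 20'): stack = [2, 20], depth = 2
Step 6 ('gt'): stack = [0], depth = 1
Step 7 ('rot'): needs 3 value(s) but depth is 1 — STACK UNDERFLOW

Answer: step 7: rot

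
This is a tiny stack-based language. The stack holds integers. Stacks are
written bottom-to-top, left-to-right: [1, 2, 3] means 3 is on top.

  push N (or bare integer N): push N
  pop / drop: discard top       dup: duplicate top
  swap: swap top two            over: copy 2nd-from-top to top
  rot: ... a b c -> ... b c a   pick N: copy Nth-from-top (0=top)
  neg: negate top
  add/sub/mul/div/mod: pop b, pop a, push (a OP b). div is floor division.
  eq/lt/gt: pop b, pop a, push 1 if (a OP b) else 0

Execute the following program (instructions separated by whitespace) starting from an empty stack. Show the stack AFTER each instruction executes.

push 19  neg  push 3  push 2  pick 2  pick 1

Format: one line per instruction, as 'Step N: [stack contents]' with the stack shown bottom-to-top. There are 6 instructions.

Step 1: [19]
Step 2: [-19]
Step 3: [-19, 3]
Step 4: [-19, 3, 2]
Step 5: [-19, 3, 2, -19]
Step 6: [-19, 3, 2, -19, 2]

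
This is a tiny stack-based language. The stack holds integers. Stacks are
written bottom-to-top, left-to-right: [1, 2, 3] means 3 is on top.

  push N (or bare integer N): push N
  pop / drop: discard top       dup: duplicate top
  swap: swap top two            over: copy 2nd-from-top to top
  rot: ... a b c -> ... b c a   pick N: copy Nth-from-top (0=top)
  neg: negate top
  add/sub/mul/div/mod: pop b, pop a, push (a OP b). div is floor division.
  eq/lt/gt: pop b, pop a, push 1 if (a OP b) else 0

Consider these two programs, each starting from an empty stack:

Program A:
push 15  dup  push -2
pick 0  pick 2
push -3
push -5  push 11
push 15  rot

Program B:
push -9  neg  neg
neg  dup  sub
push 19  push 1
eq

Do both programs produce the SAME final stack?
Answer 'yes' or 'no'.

Answer: no

Derivation:
Program A trace:
  After 'push 15': [15]
  After 'dup': [15, 15]
  After 'push -2': [15, 15, -2]
  After 'pick 0': [15, 15, -2, -2]
  After 'pick 2': [15, 15, -2, -2, 15]
  After 'push -3': [15, 15, -2, -2, 15, -3]
  After 'push -5': [15, 15, -2, -2, 15, -3, -5]
  After 'push 11': [15, 15, -2, -2, 15, -3, -5, 11]
  After 'push 15': [15, 15, -2, -2, 15, -3, -5, 11, 15]
  After 'rot': [15, 15, -2, -2, 15, -3, 11, 15, -5]
Program A final stack: [15, 15, -2, -2, 15, -3, 11, 15, -5]

Program B trace:
  After 'push -9': [-9]
  After 'neg': [9]
  After 'neg': [-9]
  After 'neg': [9]
  After 'dup': [9, 9]
  After 'sub': [0]
  After 'push 19': [0, 19]
  After 'push 1': [0, 19, 1]
  After 'eq': [0, 0]
Program B final stack: [0, 0]
Same: no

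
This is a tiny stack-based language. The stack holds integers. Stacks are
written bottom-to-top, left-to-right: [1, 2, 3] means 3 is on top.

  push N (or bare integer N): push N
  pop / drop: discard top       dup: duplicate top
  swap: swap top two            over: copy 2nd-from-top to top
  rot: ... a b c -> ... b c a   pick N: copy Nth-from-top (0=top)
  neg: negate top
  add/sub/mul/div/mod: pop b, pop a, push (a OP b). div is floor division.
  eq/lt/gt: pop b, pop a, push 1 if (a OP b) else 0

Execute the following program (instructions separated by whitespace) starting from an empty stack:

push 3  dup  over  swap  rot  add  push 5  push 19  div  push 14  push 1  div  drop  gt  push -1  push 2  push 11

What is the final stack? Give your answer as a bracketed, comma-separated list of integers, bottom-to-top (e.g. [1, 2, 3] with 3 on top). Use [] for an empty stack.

After 'push 3': [3]
After 'dup': [3, 3]
After 'over': [3, 3, 3]
After 'swap': [3, 3, 3]
After 'rot': [3, 3, 3]
After 'add': [3, 6]
After 'push 5': [3, 6, 5]
After 'push 19': [3, 6, 5, 19]
After 'div': [3, 6, 0]
After 'push 14': [3, 6, 0, 14]
After 'push 1': [3, 6, 0, 14, 1]
After 'div': [3, 6, 0, 14]
After 'drop': [3, 6, 0]
After 'gt': [3, 1]
After 'push -1': [3, 1, -1]
After 'push 2': [3, 1, -1, 2]
After 'push 11': [3, 1, -1, 2, 11]

Answer: [3, 1, -1, 2, 11]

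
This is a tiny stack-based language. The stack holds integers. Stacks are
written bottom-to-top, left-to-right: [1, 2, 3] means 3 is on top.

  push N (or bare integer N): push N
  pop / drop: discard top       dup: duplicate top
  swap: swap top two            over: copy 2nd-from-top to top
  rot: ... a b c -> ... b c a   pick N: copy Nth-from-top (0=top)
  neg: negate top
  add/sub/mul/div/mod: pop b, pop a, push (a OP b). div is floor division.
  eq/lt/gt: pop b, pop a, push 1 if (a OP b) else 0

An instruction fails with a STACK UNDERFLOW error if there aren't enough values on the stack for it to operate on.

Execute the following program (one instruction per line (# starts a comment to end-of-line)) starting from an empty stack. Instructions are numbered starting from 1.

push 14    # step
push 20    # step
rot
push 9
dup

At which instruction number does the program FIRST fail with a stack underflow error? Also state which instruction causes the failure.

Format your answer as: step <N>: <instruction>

Step 1 ('push 14'): stack = [14], depth = 1
Step 2 ('push 20'): stack = [14, 20], depth = 2
Step 3 ('rot'): needs 3 value(s) but depth is 2 — STACK UNDERFLOW

Answer: step 3: rot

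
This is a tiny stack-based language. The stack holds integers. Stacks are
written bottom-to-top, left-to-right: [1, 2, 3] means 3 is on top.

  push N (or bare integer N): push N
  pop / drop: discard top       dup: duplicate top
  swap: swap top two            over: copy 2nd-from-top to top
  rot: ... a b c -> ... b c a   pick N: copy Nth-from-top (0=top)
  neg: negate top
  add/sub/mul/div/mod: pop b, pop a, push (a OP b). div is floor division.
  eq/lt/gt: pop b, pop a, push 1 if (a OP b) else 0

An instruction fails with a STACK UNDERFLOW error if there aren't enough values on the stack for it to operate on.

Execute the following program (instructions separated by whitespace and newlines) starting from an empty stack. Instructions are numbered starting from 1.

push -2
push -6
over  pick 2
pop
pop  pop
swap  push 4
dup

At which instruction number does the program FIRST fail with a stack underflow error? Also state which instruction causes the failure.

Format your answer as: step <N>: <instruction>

Step 1 ('push -2'): stack = [-2], depth = 1
Step 2 ('push -6'): stack = [-2, -6], depth = 2
Step 3 ('over'): stack = [-2, -6, -2], depth = 3
Step 4 ('pick 2'): stack = [-2, -6, -2, -2], depth = 4
Step 5 ('pop'): stack = [-2, -6, -2], depth = 3
Step 6 ('pop'): stack = [-2, -6], depth = 2
Step 7 ('pop'): stack = [-2], depth = 1
Step 8 ('swap'): needs 2 value(s) but depth is 1 — STACK UNDERFLOW

Answer: step 8: swap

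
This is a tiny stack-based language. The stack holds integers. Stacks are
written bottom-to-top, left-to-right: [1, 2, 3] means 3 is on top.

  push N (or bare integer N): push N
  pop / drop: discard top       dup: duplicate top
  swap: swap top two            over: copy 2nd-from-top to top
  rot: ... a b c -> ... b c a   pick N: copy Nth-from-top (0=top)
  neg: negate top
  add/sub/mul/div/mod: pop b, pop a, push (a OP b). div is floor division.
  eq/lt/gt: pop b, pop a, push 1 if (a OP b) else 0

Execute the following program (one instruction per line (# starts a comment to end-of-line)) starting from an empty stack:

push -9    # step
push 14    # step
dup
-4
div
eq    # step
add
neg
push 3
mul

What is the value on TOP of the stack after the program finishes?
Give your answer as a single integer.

Answer: 27

Derivation:
After 'push -9': [-9]
After 'push 14': [-9, 14]
After 'dup': [-9, 14, 14]
After 'push -4': [-9, 14, 14, -4]
After 'div': [-9, 14, -4]
After 'eq': [-9, 0]
After 'add': [-9]
After 'neg': [9]
After 'push 3': [9, 3]
After 'mul': [27]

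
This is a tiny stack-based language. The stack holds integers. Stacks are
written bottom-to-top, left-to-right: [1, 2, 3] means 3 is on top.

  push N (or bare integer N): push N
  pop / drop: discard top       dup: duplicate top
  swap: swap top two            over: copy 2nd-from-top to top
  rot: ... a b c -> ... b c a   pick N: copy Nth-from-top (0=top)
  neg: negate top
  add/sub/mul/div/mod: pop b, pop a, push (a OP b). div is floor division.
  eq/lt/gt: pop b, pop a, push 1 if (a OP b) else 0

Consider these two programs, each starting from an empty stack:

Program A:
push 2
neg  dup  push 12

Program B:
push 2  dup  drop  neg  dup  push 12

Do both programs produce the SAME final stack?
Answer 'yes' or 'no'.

Answer: yes

Derivation:
Program A trace:
  After 'push 2': [2]
  After 'neg': [-2]
  After 'dup': [-2, -2]
  After 'push 12': [-2, -2, 12]
Program A final stack: [-2, -2, 12]

Program B trace:
  After 'push 2': [2]
  After 'dup': [2, 2]
  After 'drop': [2]
  After 'neg': [-2]
  After 'dup': [-2, -2]
  After 'push 12': [-2, -2, 12]
Program B final stack: [-2, -2, 12]
Same: yes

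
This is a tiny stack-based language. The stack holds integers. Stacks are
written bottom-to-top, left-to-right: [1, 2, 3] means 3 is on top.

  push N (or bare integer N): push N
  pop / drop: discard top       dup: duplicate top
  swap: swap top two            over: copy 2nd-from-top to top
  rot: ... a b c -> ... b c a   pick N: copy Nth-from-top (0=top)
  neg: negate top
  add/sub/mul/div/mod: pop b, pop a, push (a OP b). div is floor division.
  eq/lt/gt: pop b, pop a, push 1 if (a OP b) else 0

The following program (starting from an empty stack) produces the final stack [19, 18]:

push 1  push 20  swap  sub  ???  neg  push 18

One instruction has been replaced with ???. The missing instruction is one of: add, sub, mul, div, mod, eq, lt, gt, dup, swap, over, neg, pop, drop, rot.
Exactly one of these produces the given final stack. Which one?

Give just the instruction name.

Answer: neg

Derivation:
Stack before ???: [19]
Stack after ???:  [-19]
The instruction that transforms [19] -> [-19] is: neg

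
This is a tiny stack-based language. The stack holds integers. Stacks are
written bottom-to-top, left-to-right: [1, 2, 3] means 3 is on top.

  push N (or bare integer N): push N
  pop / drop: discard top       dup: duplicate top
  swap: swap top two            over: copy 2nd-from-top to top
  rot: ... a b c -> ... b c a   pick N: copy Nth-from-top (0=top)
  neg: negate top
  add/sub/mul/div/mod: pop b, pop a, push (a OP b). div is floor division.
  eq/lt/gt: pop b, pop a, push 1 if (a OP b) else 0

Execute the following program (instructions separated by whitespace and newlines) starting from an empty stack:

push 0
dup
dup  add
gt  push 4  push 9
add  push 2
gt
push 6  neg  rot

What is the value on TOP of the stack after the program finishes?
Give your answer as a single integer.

Answer: 0

Derivation:
After 'push 0': [0]
After 'dup': [0, 0]
After 'dup': [0, 0, 0]
After 'add': [0, 0]
After 'gt': [0]
After 'push 4': [0, 4]
After 'push 9': [0, 4, 9]
After 'add': [0, 13]
After 'push 2': [0, 13, 2]
After 'gt': [0, 1]
After 'push 6': [0, 1, 6]
After 'neg': [0, 1, -6]
After 'rot': [1, -6, 0]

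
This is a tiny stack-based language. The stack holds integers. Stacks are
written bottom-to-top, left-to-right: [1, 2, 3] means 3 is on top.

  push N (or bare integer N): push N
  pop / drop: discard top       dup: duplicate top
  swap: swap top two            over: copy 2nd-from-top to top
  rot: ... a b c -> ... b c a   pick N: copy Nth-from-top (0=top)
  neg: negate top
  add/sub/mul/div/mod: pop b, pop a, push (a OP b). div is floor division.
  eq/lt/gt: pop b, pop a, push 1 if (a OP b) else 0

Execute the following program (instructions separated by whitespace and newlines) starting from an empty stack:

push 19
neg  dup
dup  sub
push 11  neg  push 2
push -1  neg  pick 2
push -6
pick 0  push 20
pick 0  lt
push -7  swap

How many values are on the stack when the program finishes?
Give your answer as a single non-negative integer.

After 'push 19': stack = [19] (depth 1)
After 'neg': stack = [-19] (depth 1)
After 'dup': stack = [-19, -19] (depth 2)
After 'dup': stack = [-19, -19, -19] (depth 3)
After 'sub': stack = [-19, 0] (depth 2)
After 'push 11': stack = [-19, 0, 11] (depth 3)
After 'neg': stack = [-19, 0, -11] (depth 3)
After 'push 2': stack = [-19, 0, -11, 2] (depth 4)
After 'push -1': stack = [-19, 0, -11, 2, -1] (depth 5)
After 'neg': stack = [-19, 0, -11, 2, 1] (depth 5)
After 'pick 2': stack = [-19, 0, -11, 2, 1, -11] (depth 6)
After 'push -6': stack = [-19, 0, -11, 2, 1, -11, -6] (depth 7)
After 'pick 0': stack = [-19, 0, -11, 2, 1, -11, -6, -6] (depth 8)
After 'push 20': stack = [-19, 0, -11, 2, 1, -11, -6, -6, 20] (depth 9)
After 'pick 0': stack = [-19, 0, -11, 2, 1, -11, -6, -6, 20, 20] (depth 10)
After 'lt': stack = [-19, 0, -11, 2, 1, -11, -6, -6, 0] (depth 9)
After 'push -7': stack = [-19, 0, -11, 2, 1, -11, -6, -6, 0, -7] (depth 10)
After 'swap': stack = [-19, 0, -11, 2, 1, -11, -6, -6, -7, 0] (depth 10)

Answer: 10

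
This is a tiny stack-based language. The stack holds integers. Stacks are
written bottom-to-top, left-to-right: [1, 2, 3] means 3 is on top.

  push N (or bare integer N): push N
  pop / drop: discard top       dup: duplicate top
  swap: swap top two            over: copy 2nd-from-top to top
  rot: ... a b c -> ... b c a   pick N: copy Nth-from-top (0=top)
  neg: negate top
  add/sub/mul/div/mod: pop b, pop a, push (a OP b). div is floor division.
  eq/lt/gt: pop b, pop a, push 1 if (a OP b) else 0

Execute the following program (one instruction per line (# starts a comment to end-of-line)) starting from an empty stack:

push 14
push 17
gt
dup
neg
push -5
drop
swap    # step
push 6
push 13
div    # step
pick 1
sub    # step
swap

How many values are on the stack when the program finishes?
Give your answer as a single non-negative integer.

Answer: 3

Derivation:
After 'push 14': stack = [14] (depth 1)
After 'push 17': stack = [14, 17] (depth 2)
After 'gt': stack = [0] (depth 1)
After 'dup': stack = [0, 0] (depth 2)
After 'neg': stack = [0, 0] (depth 2)
After 'push -5': stack = [0, 0, -5] (depth 3)
After 'drop': stack = [0, 0] (depth 2)
After 'swap': stack = [0, 0] (depth 2)
After 'push 6': stack = [0, 0, 6] (depth 3)
After 'push 13': stack = [0, 0, 6, 13] (depth 4)
After 'div': stack = [0, 0, 0] (depth 3)
After 'pick 1': stack = [0, 0, 0, 0] (depth 4)
After 'sub': stack = [0, 0, 0] (depth 3)
After 'swap': stack = [0, 0, 0] (depth 3)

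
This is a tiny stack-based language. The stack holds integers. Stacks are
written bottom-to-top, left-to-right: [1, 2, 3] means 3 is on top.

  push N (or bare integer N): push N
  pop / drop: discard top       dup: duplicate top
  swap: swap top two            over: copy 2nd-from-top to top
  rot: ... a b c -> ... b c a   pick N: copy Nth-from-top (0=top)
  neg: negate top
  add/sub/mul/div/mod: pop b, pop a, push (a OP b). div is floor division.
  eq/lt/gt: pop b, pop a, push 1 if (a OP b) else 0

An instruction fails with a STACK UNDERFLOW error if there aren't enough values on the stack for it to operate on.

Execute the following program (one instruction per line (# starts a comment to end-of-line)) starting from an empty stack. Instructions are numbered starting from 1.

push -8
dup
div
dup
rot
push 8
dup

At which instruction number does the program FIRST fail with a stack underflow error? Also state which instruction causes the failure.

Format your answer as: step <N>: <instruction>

Step 1 ('push -8'): stack = [-8], depth = 1
Step 2 ('dup'): stack = [-8, -8], depth = 2
Step 3 ('div'): stack = [1], depth = 1
Step 4 ('dup'): stack = [1, 1], depth = 2
Step 5 ('rot'): needs 3 value(s) but depth is 2 — STACK UNDERFLOW

Answer: step 5: rot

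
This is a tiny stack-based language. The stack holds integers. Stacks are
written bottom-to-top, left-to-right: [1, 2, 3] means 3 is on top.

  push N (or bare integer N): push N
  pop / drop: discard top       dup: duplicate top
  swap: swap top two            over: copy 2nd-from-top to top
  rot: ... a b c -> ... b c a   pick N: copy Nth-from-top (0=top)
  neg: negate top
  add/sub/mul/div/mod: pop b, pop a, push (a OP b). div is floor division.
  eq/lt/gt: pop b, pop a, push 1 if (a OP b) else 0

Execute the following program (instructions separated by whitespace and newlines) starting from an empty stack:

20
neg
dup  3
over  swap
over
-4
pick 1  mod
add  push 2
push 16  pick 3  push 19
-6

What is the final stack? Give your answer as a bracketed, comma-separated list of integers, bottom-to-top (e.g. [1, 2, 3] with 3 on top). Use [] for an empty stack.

Answer: [-20, -20, -20, 3, -24, 2, 16, 3, 19, -6]

Derivation:
After 'push 20': [20]
After 'neg': [-20]
After 'dup': [-20, -20]
After 'push 3': [-20, -20, 3]
After 'over': [-20, -20, 3, -20]
After 'swap': [-20, -20, -20, 3]
After 'over': [-20, -20, -20, 3, -20]
After 'push -4': [-20, -20, -20, 3, -20, -4]
After 'pick 1': [-20, -20, -20, 3, -20, -4, -20]
After 'mod': [-20, -20, -20, 3, -20, -4]
After 'add': [-20, -20, -20, 3, -24]
After 'push 2': [-20, -20, -20, 3, -24, 2]
After 'push 16': [-20, -20, -20, 3, -24, 2, 16]
After 'pick 3': [-20, -20, -20, 3, -24, 2, 16, 3]
After 'push 19': [-20, -20, -20, 3, -24, 2, 16, 3, 19]
After 'push -6': [-20, -20, -20, 3, -24, 2, 16, 3, 19, -6]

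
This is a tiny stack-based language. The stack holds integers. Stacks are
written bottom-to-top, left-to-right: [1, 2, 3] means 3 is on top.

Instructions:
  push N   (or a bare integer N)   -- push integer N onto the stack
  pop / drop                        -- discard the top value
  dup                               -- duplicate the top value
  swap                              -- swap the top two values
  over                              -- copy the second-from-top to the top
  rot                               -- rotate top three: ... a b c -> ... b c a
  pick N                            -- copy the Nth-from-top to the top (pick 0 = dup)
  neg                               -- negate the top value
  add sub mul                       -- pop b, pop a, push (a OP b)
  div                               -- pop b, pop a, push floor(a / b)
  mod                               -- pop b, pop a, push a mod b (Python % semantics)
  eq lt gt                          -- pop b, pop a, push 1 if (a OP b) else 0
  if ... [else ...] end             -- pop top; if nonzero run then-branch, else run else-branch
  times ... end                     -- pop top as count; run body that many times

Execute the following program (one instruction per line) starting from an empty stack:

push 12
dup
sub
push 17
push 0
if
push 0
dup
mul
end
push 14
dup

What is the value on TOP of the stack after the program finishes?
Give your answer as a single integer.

After 'push 12': [12]
After 'dup': [12, 12]
After 'sub': [0]
After 'push 17': [0, 17]
After 'push 0': [0, 17, 0]
After 'if': [0, 17]
After 'push 14': [0, 17, 14]
After 'dup': [0, 17, 14, 14]

Answer: 14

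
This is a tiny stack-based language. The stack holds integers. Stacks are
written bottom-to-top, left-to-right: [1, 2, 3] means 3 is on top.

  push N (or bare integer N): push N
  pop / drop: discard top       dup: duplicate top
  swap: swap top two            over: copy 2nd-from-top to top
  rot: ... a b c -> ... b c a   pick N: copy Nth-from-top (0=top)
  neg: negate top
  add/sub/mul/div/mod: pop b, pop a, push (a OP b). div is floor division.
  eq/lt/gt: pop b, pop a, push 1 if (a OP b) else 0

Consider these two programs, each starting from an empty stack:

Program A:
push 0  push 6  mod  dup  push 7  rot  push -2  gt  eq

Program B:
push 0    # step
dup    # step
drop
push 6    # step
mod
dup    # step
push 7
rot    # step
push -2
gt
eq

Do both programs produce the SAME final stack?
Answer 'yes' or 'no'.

Program A trace:
  After 'push 0': [0]
  After 'push 6': [0, 6]
  After 'mod': [0]
  After 'dup': [0, 0]
  After 'push 7': [0, 0, 7]
  After 'rot': [0, 7, 0]
  After 'push -2': [0, 7, 0, -2]
  After 'gt': [0, 7, 1]
  After 'eq': [0, 0]
Program A final stack: [0, 0]

Program B trace:
  After 'push 0': [0]
  After 'dup': [0, 0]
  After 'drop': [0]
  After 'push 6': [0, 6]
  After 'mod': [0]
  After 'dup': [0, 0]
  After 'push 7': [0, 0, 7]
  After 'rot': [0, 7, 0]
  After 'push -2': [0, 7, 0, -2]
  After 'gt': [0, 7, 1]
  After 'eq': [0, 0]
Program B final stack: [0, 0]
Same: yes

Answer: yes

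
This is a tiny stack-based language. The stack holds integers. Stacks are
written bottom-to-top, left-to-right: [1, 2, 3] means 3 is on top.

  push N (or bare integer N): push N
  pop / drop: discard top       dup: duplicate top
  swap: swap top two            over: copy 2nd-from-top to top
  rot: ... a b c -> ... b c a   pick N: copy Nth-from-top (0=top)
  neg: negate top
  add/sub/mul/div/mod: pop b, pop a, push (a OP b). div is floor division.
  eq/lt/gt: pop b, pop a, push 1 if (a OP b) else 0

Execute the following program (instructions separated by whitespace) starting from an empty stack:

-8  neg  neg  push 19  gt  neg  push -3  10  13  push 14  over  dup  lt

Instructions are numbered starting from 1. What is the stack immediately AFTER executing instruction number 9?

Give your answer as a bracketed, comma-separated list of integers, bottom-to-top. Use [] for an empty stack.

Answer: [0, -3, 10, 13]

Derivation:
Step 1 ('-8'): [-8]
Step 2 ('neg'): [8]
Step 3 ('neg'): [-8]
Step 4 ('push 19'): [-8, 19]
Step 5 ('gt'): [0]
Step 6 ('neg'): [0]
Step 7 ('push -3'): [0, -3]
Step 8 ('10'): [0, -3, 10]
Step 9 ('13'): [0, -3, 10, 13]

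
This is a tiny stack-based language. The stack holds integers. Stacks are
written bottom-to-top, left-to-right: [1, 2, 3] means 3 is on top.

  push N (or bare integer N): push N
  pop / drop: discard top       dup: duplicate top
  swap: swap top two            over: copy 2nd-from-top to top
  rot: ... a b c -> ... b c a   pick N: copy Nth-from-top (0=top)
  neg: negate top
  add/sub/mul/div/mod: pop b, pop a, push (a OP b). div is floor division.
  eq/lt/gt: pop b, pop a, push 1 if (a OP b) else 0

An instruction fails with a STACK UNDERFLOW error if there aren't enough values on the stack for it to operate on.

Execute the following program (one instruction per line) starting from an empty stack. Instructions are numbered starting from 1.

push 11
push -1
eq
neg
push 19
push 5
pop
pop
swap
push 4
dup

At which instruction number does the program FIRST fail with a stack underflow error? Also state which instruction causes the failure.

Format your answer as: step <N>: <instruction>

Answer: step 9: swap

Derivation:
Step 1 ('push 11'): stack = [11], depth = 1
Step 2 ('push -1'): stack = [11, -1], depth = 2
Step 3 ('eq'): stack = [0], depth = 1
Step 4 ('neg'): stack = [0], depth = 1
Step 5 ('push 19'): stack = [0, 19], depth = 2
Step 6 ('push 5'): stack = [0, 19, 5], depth = 3
Step 7 ('pop'): stack = [0, 19], depth = 2
Step 8 ('pop'): stack = [0], depth = 1
Step 9 ('swap'): needs 2 value(s) but depth is 1 — STACK UNDERFLOW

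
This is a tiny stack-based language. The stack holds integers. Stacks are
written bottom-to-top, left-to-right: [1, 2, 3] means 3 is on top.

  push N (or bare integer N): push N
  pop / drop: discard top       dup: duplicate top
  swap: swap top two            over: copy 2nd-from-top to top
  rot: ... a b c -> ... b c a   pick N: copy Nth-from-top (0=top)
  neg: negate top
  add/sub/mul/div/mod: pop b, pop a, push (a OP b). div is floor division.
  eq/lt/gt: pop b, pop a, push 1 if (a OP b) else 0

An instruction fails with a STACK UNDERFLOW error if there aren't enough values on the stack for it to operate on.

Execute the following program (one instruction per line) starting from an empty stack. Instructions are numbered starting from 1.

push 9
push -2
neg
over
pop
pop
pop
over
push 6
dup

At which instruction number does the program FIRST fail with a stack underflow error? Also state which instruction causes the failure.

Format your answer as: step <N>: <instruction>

Answer: step 8: over

Derivation:
Step 1 ('push 9'): stack = [9], depth = 1
Step 2 ('push -2'): stack = [9, -2], depth = 2
Step 3 ('neg'): stack = [9, 2], depth = 2
Step 4 ('over'): stack = [9, 2, 9], depth = 3
Step 5 ('pop'): stack = [9, 2], depth = 2
Step 6 ('pop'): stack = [9], depth = 1
Step 7 ('pop'): stack = [], depth = 0
Step 8 ('over'): needs 2 value(s) but depth is 0 — STACK UNDERFLOW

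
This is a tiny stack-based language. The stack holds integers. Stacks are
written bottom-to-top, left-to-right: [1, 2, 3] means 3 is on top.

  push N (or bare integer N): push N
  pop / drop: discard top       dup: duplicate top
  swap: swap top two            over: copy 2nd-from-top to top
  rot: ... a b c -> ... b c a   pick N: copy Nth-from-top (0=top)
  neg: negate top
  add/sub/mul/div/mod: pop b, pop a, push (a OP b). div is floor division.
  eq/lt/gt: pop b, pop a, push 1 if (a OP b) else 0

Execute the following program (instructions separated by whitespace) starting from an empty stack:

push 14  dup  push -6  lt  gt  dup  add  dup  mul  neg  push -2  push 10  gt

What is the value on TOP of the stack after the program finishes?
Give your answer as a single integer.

Answer: 0

Derivation:
After 'push 14': [14]
After 'dup': [14, 14]
After 'push -6': [14, 14, -6]
After 'lt': [14, 0]
After 'gt': [1]
After 'dup': [1, 1]
After 'add': [2]
After 'dup': [2, 2]
After 'mul': [4]
After 'neg': [-4]
After 'push -2': [-4, -2]
After 'push 10': [-4, -2, 10]
After 'gt': [-4, 0]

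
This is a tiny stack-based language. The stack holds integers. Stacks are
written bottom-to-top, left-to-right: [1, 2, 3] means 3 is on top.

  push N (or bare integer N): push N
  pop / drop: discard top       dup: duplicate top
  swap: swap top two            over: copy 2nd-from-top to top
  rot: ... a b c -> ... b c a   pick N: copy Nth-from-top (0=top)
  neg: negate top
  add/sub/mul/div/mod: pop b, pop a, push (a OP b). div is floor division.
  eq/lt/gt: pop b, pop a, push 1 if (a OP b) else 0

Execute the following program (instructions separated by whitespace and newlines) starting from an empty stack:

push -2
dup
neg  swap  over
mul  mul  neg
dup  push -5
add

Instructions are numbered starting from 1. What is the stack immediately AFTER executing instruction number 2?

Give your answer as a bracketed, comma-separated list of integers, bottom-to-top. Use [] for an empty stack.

Step 1 ('push -2'): [-2]
Step 2 ('dup'): [-2, -2]

Answer: [-2, -2]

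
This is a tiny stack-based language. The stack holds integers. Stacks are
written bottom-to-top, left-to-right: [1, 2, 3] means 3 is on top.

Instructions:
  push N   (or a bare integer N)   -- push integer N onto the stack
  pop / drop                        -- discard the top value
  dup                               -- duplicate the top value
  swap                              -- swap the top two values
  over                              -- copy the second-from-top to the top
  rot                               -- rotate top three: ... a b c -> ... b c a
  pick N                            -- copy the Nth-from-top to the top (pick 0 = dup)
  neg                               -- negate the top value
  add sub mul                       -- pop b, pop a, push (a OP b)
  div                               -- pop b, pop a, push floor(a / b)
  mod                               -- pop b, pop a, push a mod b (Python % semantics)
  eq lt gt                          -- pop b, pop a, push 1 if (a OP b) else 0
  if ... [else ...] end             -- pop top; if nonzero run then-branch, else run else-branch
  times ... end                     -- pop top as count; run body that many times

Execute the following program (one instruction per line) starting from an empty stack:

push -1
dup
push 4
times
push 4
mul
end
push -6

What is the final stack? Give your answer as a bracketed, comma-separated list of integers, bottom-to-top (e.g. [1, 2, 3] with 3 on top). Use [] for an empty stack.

Answer: [-1, -256, -6]

Derivation:
After 'push -1': [-1]
After 'dup': [-1, -1]
After 'push 4': [-1, -1, 4]
After 'times': [-1, -1]
After 'push 4': [-1, -1, 4]
After 'mul': [-1, -4]
After 'push 4': [-1, -4, 4]
After 'mul': [-1, -16]
After 'push 4': [-1, -16, 4]
After 'mul': [-1, -64]
After 'push 4': [-1, -64, 4]
After 'mul': [-1, -256]
After 'push -6': [-1, -256, -6]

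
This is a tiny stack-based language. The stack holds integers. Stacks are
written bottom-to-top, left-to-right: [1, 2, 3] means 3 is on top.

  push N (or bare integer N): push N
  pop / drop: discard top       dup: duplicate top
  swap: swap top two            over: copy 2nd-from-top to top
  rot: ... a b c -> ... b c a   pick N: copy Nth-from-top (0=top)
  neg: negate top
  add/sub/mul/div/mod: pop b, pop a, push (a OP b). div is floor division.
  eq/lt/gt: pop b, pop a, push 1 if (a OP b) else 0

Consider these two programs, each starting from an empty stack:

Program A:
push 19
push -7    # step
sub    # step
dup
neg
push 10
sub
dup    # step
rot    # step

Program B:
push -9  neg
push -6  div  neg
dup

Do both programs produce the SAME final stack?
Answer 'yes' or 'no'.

Program A trace:
  After 'push 19': [19]
  After 'push -7': [19, -7]
  After 'sub': [26]
  After 'dup': [26, 26]
  After 'neg': [26, -26]
  After 'push 10': [26, -26, 10]
  After 'sub': [26, -36]
  After 'dup': [26, -36, -36]
  After 'rot': [-36, -36, 26]
Program A final stack: [-36, -36, 26]

Program B trace:
  After 'push -9': [-9]
  After 'neg': [9]
  After 'push -6': [9, -6]
  After 'div': [-2]
  After 'neg': [2]
  After 'dup': [2, 2]
Program B final stack: [2, 2]
Same: no

Answer: no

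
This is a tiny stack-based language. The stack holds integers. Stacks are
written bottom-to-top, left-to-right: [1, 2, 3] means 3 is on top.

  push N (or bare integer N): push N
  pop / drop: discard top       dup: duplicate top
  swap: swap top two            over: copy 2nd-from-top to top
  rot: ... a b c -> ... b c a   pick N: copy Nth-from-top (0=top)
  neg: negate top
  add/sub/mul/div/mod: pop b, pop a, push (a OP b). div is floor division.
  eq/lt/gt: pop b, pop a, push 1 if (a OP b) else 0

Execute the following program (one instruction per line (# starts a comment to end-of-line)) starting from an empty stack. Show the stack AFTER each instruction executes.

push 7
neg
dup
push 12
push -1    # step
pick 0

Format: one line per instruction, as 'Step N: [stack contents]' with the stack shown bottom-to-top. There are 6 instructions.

Step 1: [7]
Step 2: [-7]
Step 3: [-7, -7]
Step 4: [-7, -7, 12]
Step 5: [-7, -7, 12, -1]
Step 6: [-7, -7, 12, -1, -1]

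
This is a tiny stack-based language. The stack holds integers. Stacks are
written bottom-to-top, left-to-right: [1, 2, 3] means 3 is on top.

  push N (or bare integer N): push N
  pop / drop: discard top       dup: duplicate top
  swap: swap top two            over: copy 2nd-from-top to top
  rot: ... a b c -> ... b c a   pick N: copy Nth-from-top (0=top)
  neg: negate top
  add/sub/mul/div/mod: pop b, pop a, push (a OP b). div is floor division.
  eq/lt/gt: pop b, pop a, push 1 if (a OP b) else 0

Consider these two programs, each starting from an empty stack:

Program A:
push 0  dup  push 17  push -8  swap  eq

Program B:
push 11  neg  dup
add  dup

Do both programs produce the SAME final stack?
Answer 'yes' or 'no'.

Program A trace:
  After 'push 0': [0]
  After 'dup': [0, 0]
  After 'push 17': [0, 0, 17]
  After 'push -8': [0, 0, 17, -8]
  After 'swap': [0, 0, -8, 17]
  After 'eq': [0, 0, 0]
Program A final stack: [0, 0, 0]

Program B trace:
  After 'push 11': [11]
  After 'neg': [-11]
  After 'dup': [-11, -11]
  After 'add': [-22]
  After 'dup': [-22, -22]
Program B final stack: [-22, -22]
Same: no

Answer: no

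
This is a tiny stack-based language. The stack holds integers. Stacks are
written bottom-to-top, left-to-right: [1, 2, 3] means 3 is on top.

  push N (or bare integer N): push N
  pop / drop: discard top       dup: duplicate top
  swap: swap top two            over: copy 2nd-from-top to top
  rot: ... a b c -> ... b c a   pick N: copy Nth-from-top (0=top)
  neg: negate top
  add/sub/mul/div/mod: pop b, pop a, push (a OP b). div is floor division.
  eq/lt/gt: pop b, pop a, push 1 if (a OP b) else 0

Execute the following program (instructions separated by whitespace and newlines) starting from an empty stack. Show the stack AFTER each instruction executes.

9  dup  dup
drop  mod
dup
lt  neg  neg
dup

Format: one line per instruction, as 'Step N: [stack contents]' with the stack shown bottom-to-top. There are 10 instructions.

Step 1: [9]
Step 2: [9, 9]
Step 3: [9, 9, 9]
Step 4: [9, 9]
Step 5: [0]
Step 6: [0, 0]
Step 7: [0]
Step 8: [0]
Step 9: [0]
Step 10: [0, 0]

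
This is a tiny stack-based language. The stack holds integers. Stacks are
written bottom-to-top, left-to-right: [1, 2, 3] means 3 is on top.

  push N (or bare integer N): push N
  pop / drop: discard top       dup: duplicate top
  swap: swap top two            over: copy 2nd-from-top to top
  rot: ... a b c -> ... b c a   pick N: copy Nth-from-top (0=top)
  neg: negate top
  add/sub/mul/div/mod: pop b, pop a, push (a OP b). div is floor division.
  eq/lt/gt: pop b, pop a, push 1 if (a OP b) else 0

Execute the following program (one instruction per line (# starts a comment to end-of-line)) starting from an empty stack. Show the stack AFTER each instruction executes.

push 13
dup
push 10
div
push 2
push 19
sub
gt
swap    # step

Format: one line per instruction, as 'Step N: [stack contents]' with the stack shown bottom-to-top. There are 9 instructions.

Step 1: [13]
Step 2: [13, 13]
Step 3: [13, 13, 10]
Step 4: [13, 1]
Step 5: [13, 1, 2]
Step 6: [13, 1, 2, 19]
Step 7: [13, 1, -17]
Step 8: [13, 1]
Step 9: [1, 13]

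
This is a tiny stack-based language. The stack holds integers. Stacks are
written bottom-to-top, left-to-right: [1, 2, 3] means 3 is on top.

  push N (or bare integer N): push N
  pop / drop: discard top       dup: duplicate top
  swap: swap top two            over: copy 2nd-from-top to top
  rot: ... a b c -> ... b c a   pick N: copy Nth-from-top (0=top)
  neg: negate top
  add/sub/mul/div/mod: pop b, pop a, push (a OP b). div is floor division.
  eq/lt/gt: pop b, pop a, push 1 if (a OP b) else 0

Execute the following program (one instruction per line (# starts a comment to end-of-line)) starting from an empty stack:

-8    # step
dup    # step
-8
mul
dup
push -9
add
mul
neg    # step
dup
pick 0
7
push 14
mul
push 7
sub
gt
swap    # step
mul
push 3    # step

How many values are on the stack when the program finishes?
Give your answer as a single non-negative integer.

After 'push -8': stack = [-8] (depth 1)
After 'dup': stack = [-8, -8] (depth 2)
After 'push -8': stack = [-8, -8, -8] (depth 3)
After 'mul': stack = [-8, 64] (depth 2)
After 'dup': stack = [-8, 64, 64] (depth 3)
After 'push -9': stack = [-8, 64, 64, -9] (depth 4)
After 'add': stack = [-8, 64, 55] (depth 3)
After 'mul': stack = [-8, 3520] (depth 2)
After 'neg': stack = [-8, -3520] (depth 2)
After 'dup': stack = [-8, -3520, -3520] (depth 3)
After 'pick 0': stack = [-8, -3520, -3520, -3520] (depth 4)
After 'push 7': stack = [-8, -3520, -3520, -3520, 7] (depth 5)
After 'push 14': stack = [-8, -3520, -3520, -3520, 7, 14] (depth 6)
After 'mul': stack = [-8, -3520, -3520, -3520, 98] (depth 5)
After 'push 7': stack = [-8, -3520, -3520, -3520, 98, 7] (depth 6)
After 'sub': stack = [-8, -3520, -3520, -3520, 91] (depth 5)
After 'gt': stack = [-8, -3520, -3520, 0] (depth 4)
After 'swap': stack = [-8, -3520, 0, -3520] (depth 4)
After 'mul': stack = [-8, -3520, 0] (depth 3)
After 'push 3': stack = [-8, -3520, 0, 3] (depth 4)

Answer: 4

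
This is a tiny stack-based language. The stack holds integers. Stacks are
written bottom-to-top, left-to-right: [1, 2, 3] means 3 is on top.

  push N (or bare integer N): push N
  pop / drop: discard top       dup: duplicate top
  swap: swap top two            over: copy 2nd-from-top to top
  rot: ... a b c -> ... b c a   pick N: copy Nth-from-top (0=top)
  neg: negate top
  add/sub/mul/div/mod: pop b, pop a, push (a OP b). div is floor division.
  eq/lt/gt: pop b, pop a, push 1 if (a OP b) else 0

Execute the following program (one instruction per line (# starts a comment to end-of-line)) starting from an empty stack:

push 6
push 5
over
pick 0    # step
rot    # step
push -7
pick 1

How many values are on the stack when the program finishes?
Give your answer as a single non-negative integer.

After 'push 6': stack = [6] (depth 1)
After 'push 5': stack = [6, 5] (depth 2)
After 'over': stack = [6, 5, 6] (depth 3)
After 'pick 0': stack = [6, 5, 6, 6] (depth 4)
After 'rot': stack = [6, 6, 6, 5] (depth 4)
After 'push -7': stack = [6, 6, 6, 5, -7] (depth 5)
After 'pick 1': stack = [6, 6, 6, 5, -7, 5] (depth 6)

Answer: 6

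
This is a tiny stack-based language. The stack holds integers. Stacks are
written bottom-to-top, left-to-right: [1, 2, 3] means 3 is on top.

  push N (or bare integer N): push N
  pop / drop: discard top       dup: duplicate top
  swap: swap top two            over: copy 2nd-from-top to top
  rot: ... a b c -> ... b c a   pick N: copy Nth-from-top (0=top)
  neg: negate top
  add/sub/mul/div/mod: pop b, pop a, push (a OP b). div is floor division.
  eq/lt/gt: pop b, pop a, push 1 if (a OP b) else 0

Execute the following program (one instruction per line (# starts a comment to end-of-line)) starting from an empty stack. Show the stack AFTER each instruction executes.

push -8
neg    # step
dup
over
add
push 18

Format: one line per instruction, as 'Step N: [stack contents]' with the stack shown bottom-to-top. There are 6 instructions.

Step 1: [-8]
Step 2: [8]
Step 3: [8, 8]
Step 4: [8, 8, 8]
Step 5: [8, 16]
Step 6: [8, 16, 18]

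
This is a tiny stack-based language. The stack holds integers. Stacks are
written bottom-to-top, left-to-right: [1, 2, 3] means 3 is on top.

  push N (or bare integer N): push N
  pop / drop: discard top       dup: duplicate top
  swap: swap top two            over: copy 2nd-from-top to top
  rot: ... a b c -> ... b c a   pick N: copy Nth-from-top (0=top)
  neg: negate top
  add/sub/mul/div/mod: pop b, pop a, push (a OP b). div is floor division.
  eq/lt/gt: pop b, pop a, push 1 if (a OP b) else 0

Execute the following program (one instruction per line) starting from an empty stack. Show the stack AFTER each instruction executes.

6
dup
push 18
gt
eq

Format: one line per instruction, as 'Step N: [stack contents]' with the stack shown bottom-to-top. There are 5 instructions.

Step 1: [6]
Step 2: [6, 6]
Step 3: [6, 6, 18]
Step 4: [6, 0]
Step 5: [0]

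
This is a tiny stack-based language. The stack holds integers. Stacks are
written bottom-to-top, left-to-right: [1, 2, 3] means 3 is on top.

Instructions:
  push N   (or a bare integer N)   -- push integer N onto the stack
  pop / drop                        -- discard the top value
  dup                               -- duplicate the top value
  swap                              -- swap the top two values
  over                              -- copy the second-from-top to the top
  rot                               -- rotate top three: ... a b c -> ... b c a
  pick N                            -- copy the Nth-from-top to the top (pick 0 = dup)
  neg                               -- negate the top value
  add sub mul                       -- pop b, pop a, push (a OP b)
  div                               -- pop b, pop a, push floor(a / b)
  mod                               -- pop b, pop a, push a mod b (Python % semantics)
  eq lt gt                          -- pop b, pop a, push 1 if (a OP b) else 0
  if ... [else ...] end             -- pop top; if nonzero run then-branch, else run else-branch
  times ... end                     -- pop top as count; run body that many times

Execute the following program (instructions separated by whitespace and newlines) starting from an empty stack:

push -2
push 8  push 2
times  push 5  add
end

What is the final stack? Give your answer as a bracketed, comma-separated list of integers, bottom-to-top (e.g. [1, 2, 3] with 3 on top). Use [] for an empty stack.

After 'push -2': [-2]
After 'push 8': [-2, 8]
After 'push 2': [-2, 8, 2]
After 'times': [-2, 8]
After 'push 5': [-2, 8, 5]
After 'add': [-2, 13]
After 'push 5': [-2, 13, 5]
After 'add': [-2, 18]

Answer: [-2, 18]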